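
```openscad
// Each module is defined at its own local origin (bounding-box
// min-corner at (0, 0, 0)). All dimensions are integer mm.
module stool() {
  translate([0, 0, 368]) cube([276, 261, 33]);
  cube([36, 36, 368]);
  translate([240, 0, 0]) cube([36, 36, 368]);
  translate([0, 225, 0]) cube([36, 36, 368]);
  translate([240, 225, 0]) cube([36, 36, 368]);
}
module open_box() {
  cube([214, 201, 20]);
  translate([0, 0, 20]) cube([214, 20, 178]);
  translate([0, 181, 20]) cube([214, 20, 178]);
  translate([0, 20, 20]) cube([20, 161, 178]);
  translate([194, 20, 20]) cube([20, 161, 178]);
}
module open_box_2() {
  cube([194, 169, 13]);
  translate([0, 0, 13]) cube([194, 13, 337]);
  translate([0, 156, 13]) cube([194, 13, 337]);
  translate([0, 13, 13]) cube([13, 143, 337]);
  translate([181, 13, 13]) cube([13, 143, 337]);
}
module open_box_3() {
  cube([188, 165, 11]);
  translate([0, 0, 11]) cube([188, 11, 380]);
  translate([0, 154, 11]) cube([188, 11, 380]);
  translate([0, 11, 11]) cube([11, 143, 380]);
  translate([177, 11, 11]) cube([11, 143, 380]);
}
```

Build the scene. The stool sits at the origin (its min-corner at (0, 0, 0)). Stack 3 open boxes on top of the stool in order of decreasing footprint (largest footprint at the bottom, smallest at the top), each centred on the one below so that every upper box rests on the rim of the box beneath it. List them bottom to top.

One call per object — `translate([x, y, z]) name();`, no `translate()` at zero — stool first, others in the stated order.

stool();
translate([31, 30, 401]) open_box();
translate([41, 46, 599]) open_box_2();
translate([44, 48, 949]) open_box_3();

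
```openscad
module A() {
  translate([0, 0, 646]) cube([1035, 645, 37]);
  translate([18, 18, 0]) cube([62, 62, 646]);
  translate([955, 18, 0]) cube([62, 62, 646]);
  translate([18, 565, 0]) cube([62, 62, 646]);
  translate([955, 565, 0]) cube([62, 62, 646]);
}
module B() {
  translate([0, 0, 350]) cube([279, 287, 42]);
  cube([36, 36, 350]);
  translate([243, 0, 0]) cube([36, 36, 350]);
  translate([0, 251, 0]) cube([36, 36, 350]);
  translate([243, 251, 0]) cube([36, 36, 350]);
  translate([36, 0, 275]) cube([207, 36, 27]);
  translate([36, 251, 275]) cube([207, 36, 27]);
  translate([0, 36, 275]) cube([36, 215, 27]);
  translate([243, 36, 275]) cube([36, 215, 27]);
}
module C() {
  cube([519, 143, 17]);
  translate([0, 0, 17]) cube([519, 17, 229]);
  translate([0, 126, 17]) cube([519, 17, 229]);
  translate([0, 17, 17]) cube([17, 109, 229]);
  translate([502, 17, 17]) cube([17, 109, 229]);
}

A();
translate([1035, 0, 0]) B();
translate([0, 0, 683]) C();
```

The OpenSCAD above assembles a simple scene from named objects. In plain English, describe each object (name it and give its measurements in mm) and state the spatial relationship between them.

A is a table: top 1035 mm (x) × 645 mm (y), 37 mm thick, upper face at z = 683 mm, on four 62×62 mm square legs, each inset 18 mm from the nearest pair of top edges, running from z = 0 to the bottom of the top.

B is a four-legged stool. The seat is 279×287 mm, 42 mm thick, top at z = 392 mm. It stands on four square legs, each 36×36 mm in cross-section, from z = 0 to the seat underside, each flush with a corner of the seat. Four stretchers, 36 mm wide and 27 mm tall, connect adjacent legs with their undersides at z = 275 mm, each running between the inner faces of the legs it joins and aligned with the legs' outer faces on the other axis.

C is an open storage box with external size 519×143×246 mm and wall thickness 17 mm (the base is also 17 mm thick). The base covers the whole footprint; the four walls stand on the base, with the y-facing walls full-width and the x-facing walls fitting between their inner faces.

The stool is against the table's +x side, with their −y faces flush. The open box is on top of the table.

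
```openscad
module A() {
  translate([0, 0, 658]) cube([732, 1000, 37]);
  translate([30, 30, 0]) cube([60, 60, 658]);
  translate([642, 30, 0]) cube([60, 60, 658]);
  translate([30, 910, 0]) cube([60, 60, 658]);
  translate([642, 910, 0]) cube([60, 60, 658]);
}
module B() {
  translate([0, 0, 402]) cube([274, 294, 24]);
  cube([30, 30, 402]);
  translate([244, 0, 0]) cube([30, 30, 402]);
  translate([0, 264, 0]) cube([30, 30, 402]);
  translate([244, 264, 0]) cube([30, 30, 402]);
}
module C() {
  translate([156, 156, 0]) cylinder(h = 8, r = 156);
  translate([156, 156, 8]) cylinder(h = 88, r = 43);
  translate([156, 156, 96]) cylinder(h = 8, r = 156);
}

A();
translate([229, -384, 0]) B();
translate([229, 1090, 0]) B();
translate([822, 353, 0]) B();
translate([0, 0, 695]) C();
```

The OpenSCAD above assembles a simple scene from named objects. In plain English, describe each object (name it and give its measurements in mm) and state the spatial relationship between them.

A is a rectangular dining table. The top is 732×1000×37 mm with its upper surface at z = 695 mm. It stands on four 60×60 mm square legs, each inset 30 mm from the nearest pair of top edges, running from the floor to the underside of the top.

B is a simple wooden stool: a rectangular seat 274 mm (x) by 294 mm (y), 24 mm thick, top face at z = 426 mm, on four square legs, each 30×30 mm in cross-section. The legs rest on z = 0, each flush with a corner of the seat.

C is a spool: two coaxial disc flanges of radius 156 mm and thickness 8 mm, joined by a core cylinder of radius 43 mm and height 88 mm. The lower flange rests on z = 0 and the three cylinders share a vertical axis.

Three stools sit around the table at the −y, +y, +x sides. The spool is on top of the table.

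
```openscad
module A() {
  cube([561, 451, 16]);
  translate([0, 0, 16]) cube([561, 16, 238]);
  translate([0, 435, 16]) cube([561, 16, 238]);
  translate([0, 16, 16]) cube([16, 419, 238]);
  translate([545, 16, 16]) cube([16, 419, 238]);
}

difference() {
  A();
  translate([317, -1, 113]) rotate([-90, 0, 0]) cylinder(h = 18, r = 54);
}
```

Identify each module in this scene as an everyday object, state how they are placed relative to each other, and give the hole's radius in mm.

The subtracted cylinder has r = 54 mm.

A is an open box. The open box has a circular hole through its front wall. The hole's radius is 54 mm.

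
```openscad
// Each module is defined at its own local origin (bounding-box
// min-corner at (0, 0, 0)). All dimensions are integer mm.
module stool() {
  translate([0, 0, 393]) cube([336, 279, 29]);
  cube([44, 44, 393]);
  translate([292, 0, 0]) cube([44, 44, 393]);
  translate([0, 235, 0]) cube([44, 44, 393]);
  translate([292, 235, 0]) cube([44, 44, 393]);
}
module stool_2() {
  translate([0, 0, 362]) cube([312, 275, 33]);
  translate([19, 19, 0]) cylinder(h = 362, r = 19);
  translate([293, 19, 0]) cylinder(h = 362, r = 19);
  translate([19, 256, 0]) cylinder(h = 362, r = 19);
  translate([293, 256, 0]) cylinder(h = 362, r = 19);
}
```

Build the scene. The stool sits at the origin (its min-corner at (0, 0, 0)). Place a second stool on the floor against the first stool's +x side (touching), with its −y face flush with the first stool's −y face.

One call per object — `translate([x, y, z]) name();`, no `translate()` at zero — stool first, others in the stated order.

stool();
translate([336, 0, 0]) stool_2();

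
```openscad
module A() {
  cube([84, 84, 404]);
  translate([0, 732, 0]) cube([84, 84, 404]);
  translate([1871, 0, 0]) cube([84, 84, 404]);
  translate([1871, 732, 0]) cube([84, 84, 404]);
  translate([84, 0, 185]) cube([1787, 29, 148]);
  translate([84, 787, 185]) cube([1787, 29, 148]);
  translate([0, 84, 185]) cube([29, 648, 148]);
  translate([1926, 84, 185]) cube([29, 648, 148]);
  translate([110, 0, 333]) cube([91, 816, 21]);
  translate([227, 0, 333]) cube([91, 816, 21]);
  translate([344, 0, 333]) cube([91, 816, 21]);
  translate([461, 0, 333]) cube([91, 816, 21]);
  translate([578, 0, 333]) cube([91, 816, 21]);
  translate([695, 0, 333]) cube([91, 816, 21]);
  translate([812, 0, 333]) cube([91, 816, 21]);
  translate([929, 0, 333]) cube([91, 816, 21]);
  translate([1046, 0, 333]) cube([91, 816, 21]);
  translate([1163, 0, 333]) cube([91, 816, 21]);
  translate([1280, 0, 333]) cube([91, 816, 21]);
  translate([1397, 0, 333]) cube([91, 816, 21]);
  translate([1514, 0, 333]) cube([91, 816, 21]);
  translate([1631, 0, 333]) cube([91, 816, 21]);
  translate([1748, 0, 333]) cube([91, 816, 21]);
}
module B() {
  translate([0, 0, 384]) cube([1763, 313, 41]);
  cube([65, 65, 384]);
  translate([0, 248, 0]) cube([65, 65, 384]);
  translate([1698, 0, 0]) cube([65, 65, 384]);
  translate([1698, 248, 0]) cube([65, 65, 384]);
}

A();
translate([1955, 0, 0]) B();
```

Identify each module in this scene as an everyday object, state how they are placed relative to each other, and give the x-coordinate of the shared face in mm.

A is a bed frame. B is a bench. The bench is against the bed frame's +x side, with their −y faces flush. The x-coordinate of the shared face is 1955 mm.

The bed frame's +x face and the bench's −x face are both at x = 1955 mm.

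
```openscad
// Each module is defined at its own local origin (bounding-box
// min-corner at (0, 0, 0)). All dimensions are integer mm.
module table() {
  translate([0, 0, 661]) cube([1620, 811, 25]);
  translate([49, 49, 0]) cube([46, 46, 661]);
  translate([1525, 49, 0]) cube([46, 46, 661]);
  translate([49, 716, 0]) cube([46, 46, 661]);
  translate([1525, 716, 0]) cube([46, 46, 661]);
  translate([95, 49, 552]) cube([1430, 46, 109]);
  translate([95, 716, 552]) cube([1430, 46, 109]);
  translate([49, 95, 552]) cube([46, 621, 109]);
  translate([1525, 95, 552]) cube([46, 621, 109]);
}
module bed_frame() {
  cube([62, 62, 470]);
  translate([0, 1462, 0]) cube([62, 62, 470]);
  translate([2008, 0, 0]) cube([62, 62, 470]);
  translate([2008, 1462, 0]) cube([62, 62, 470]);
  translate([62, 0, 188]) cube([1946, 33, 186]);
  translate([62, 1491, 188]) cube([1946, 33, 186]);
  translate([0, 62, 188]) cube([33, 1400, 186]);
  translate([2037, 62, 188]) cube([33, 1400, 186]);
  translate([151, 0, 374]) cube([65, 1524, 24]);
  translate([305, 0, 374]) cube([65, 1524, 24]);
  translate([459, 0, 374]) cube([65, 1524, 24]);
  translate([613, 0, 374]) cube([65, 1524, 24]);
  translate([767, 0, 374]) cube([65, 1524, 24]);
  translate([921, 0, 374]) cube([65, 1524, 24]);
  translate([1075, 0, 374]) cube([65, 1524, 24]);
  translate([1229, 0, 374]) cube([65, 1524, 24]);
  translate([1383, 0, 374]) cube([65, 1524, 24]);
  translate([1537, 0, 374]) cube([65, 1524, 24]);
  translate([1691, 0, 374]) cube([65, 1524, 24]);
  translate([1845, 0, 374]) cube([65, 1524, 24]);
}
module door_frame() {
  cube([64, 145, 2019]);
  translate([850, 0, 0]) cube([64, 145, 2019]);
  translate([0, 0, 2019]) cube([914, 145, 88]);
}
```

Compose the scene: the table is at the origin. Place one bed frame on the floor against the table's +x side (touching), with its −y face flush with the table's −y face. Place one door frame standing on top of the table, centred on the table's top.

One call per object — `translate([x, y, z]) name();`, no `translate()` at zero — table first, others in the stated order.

table();
translate([1620, 0, 0]) bed_frame();
translate([353, 333, 686]) door_frame();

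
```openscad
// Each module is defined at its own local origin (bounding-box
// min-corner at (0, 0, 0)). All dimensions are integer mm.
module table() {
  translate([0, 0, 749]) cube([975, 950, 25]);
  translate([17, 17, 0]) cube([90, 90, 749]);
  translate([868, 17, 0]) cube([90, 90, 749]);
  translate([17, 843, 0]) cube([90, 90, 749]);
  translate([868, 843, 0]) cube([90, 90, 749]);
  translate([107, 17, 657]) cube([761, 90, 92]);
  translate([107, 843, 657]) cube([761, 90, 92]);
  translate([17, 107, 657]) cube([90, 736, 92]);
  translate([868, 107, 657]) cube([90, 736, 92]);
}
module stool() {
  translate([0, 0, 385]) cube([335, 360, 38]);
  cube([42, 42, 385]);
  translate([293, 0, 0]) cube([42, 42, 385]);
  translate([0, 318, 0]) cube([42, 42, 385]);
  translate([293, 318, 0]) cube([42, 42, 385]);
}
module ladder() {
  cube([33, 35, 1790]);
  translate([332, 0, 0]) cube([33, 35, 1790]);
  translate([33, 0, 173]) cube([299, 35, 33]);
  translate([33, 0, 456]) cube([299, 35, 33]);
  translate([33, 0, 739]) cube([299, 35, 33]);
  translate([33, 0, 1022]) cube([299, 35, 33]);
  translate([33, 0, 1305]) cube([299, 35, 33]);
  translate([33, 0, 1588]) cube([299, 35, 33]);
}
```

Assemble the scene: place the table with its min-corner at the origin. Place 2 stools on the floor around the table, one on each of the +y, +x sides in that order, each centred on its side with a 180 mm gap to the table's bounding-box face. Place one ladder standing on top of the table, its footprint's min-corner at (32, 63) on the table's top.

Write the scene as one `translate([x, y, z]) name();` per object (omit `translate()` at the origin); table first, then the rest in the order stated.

table();
translate([320, 1130, 0]) stool();
translate([1155, 295, 0]) stool();
translate([32, 63, 774]) ladder();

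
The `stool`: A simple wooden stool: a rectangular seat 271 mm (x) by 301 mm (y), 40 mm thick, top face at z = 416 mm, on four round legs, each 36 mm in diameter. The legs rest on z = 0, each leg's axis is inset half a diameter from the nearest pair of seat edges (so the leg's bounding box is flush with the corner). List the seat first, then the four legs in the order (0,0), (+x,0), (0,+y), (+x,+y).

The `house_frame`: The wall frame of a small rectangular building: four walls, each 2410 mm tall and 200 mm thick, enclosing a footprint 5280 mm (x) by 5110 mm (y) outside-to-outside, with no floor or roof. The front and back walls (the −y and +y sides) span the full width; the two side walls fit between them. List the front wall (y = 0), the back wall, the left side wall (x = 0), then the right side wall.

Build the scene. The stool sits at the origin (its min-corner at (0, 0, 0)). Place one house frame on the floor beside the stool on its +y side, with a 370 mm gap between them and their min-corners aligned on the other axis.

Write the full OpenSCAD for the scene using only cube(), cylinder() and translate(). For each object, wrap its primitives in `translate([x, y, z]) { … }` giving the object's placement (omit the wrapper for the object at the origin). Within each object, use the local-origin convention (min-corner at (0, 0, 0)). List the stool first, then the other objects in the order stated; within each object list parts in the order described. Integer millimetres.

translate([0, 0, 376]) cube([271, 301, 40]);
translate([18, 18, 0]) cylinder(h = 376, r = 18);
translate([253, 18, 0]) cylinder(h = 376, r = 18);
translate([18, 283, 0]) cylinder(h = 376, r = 18);
translate([253, 283, 0]) cylinder(h = 376, r = 18);
translate([0, 671, 0]) {
  cube([5280, 200, 2410]);
  translate([0, 4910, 0]) cube([5280, 200, 2410]);
  translate([0, 200, 0]) cube([200, 4710, 2410]);
  translate([5080, 200, 0]) cube([200, 4710, 2410]);
}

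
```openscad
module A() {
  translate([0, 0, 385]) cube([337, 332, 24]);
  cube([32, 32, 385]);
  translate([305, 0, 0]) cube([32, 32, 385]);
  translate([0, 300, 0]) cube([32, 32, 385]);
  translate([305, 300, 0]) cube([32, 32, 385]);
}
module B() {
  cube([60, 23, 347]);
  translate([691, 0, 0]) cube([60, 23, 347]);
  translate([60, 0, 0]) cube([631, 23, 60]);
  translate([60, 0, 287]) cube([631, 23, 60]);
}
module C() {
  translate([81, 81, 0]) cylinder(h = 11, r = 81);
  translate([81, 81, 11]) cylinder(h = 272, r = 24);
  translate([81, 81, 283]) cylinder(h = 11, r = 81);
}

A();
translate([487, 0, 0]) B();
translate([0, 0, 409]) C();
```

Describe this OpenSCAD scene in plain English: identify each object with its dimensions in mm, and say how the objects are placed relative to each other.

A is a simple wooden stool: a rectangular seat 337 mm (x) by 332 mm (y), 24 mm thick, top face at z = 409 mm, on four square legs, each 32×32 mm in cross-section. The legs rest on z = 0, each flush with a corner of the seat.

B is a picture frame with a 631×227 mm rectangular opening (x by z) and a uniform 60 mm border on every side. Frame depth is 23 mm along y. It is built from two vertical stiles running the full outside height and two horizontal rails spanning the gap between the stiles.

C is a spool: two coaxial disc flanges of radius 81 mm and thickness 11 mm, joined by a core cylinder of radius 24 mm and height 272 mm. The lower flange rests on z = 0 and the three cylinders share a vertical axis.

The picture frame is on the floor beside the stool on its +x side. The spool is on top of the stool.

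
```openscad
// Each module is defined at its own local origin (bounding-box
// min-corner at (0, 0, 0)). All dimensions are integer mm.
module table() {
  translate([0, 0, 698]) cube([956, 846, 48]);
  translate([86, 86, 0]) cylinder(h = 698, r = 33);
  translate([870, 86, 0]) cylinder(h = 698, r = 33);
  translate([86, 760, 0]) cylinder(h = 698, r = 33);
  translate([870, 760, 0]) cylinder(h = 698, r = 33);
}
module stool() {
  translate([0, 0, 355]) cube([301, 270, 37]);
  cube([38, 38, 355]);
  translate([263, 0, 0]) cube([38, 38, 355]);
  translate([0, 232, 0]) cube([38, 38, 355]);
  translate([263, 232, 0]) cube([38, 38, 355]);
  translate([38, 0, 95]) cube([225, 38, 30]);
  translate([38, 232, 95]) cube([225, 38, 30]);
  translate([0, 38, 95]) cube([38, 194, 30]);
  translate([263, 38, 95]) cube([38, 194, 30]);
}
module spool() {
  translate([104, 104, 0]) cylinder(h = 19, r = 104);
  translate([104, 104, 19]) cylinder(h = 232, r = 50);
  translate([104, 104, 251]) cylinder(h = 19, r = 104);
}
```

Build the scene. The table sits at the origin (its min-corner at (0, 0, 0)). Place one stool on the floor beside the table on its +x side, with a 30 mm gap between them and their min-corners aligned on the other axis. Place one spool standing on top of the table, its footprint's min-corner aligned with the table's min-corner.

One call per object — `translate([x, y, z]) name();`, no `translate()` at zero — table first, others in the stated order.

table();
translate([986, 0, 0]) stool();
translate([0, 0, 746]) spool();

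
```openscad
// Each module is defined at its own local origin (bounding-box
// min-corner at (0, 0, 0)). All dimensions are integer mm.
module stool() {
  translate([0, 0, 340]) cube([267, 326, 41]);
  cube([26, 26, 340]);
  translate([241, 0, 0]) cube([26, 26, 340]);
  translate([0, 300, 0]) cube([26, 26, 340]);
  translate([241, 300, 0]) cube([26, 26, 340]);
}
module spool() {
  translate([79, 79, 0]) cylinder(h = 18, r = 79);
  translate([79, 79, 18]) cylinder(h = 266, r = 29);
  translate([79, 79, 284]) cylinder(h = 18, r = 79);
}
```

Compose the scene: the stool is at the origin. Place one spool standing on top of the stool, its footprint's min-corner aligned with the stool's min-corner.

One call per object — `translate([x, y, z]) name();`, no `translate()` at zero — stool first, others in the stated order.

stool();
translate([0, 0, 381]) spool();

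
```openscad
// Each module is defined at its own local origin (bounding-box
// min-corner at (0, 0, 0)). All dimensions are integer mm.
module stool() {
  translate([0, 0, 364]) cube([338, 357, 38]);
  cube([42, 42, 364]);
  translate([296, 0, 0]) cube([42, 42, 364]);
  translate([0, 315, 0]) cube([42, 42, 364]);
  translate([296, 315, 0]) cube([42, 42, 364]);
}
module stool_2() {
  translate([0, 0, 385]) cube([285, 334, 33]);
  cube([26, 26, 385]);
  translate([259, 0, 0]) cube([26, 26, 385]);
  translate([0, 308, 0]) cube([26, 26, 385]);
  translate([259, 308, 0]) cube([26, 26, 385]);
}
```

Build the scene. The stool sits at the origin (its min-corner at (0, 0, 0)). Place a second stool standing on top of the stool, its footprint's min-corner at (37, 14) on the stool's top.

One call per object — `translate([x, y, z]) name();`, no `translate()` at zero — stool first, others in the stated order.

stool();
translate([37, 14, 402]) stool_2();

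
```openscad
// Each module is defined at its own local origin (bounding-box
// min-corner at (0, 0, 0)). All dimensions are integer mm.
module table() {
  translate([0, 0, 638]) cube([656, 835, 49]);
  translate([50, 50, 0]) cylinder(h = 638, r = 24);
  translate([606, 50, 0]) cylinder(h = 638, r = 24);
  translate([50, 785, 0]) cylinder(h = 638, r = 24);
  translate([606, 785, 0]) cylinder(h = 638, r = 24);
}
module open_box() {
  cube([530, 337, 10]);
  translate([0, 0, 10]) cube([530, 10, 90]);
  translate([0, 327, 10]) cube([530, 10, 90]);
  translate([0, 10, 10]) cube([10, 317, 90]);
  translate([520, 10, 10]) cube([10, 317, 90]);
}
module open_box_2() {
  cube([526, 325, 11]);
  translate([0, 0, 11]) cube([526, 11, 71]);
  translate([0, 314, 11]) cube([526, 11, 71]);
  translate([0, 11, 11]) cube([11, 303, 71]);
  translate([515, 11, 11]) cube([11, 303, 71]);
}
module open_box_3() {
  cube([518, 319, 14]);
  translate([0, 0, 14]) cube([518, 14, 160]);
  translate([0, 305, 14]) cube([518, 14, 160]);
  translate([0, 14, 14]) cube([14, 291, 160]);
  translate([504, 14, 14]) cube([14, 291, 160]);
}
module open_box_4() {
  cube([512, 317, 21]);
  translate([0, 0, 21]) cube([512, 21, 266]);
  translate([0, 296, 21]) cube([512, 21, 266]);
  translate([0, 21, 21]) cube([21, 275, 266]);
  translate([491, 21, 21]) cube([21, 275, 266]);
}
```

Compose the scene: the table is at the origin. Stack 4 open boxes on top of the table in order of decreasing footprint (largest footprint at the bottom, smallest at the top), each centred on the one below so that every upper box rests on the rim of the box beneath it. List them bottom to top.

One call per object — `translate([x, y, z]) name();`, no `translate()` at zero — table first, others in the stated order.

table();
translate([63, 249, 687]) open_box();
translate([65, 255, 787]) open_box_2();
translate([69, 258, 869]) open_box_3();
translate([72, 259, 1043]) open_box_4();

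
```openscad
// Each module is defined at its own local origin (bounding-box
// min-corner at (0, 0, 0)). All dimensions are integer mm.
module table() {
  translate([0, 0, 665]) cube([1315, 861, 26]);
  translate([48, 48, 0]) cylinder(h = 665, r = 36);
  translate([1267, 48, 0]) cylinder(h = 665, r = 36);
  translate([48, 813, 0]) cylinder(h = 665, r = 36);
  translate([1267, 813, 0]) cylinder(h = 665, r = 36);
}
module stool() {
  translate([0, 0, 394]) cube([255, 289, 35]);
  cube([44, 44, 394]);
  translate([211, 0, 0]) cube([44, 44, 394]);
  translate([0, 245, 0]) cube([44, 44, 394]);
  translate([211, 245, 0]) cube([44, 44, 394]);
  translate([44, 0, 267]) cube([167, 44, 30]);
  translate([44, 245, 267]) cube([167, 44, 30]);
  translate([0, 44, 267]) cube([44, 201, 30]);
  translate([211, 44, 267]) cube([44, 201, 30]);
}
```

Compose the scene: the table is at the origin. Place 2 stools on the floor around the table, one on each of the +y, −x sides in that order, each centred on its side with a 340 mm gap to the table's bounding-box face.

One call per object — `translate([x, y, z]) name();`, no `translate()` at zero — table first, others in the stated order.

table();
translate([530, 1201, 0]) stool();
translate([-595, 286, 0]) stool();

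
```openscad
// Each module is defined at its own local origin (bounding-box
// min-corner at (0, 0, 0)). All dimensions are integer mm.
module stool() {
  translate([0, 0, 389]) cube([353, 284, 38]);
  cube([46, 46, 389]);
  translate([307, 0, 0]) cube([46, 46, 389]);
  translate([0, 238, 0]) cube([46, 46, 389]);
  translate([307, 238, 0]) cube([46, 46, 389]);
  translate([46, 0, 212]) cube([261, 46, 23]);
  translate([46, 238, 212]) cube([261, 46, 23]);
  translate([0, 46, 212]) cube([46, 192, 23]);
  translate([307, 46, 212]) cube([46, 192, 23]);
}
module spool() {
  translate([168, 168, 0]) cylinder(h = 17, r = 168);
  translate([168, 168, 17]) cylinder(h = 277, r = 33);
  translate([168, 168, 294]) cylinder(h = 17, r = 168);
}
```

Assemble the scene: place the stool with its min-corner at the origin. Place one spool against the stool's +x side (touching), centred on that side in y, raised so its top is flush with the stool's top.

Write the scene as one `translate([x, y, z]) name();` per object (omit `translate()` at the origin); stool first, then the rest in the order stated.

stool();
translate([353, -26, 116]) spool();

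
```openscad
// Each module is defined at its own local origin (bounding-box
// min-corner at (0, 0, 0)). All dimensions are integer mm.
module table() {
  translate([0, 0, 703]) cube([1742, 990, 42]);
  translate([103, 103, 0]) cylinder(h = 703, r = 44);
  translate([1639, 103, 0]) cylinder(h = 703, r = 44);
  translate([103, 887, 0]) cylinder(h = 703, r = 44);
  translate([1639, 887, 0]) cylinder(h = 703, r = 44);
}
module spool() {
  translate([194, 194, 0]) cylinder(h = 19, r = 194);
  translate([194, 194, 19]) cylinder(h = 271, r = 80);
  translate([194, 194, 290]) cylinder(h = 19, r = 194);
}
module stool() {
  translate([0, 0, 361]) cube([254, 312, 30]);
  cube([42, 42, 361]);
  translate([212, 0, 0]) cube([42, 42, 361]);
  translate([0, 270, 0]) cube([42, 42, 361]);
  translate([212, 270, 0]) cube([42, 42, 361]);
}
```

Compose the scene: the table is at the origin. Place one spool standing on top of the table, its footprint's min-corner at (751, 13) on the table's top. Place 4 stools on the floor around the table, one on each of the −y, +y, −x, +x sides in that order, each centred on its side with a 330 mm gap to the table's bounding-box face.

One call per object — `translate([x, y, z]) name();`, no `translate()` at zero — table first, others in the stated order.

table();
translate([751, 13, 745]) spool();
translate([744, -642, 0]) stool();
translate([744, 1320, 0]) stool();
translate([-584, 339, 0]) stool();
translate([2072, 339, 0]) stool();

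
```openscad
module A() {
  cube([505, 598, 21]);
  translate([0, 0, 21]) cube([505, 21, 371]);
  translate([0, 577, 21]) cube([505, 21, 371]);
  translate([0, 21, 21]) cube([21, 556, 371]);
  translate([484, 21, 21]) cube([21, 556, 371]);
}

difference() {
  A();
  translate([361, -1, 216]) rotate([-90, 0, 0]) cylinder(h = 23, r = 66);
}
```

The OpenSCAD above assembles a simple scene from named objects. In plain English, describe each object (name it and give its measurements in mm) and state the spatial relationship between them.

A is an open-topped rectangular box: outside dimensions 505×598×392 mm, with a uniform wall and base thickness of 21 mm. The base is a full 505×598 slab on the floor; four walls sit on top of the base. The front and back walls (the −y and +y sides) span the full width; the two side walls fit between them.

The open box has a circular hole of radius 66 mm through its front wall, centred at (x = 361, z = 216).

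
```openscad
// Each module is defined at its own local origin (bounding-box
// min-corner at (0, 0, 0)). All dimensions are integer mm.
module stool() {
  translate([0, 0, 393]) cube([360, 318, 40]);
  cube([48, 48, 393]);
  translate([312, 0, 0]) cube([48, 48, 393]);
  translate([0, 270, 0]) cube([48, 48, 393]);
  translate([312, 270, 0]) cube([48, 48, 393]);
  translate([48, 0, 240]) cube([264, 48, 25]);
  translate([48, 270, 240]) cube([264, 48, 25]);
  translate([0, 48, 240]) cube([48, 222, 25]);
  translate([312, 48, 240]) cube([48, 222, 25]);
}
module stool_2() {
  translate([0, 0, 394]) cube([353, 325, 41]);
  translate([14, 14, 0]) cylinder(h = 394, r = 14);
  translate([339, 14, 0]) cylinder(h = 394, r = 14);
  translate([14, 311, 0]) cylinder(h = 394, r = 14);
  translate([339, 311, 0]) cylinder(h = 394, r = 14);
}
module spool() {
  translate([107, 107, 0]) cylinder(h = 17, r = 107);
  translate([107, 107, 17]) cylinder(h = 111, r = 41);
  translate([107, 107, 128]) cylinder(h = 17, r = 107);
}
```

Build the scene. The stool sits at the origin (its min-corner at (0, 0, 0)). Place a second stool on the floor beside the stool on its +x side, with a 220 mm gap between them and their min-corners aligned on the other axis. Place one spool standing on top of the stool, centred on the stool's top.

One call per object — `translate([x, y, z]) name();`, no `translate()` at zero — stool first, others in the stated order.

stool();
translate([580, 0, 0]) stool_2();
translate([73, 52, 433]) spool();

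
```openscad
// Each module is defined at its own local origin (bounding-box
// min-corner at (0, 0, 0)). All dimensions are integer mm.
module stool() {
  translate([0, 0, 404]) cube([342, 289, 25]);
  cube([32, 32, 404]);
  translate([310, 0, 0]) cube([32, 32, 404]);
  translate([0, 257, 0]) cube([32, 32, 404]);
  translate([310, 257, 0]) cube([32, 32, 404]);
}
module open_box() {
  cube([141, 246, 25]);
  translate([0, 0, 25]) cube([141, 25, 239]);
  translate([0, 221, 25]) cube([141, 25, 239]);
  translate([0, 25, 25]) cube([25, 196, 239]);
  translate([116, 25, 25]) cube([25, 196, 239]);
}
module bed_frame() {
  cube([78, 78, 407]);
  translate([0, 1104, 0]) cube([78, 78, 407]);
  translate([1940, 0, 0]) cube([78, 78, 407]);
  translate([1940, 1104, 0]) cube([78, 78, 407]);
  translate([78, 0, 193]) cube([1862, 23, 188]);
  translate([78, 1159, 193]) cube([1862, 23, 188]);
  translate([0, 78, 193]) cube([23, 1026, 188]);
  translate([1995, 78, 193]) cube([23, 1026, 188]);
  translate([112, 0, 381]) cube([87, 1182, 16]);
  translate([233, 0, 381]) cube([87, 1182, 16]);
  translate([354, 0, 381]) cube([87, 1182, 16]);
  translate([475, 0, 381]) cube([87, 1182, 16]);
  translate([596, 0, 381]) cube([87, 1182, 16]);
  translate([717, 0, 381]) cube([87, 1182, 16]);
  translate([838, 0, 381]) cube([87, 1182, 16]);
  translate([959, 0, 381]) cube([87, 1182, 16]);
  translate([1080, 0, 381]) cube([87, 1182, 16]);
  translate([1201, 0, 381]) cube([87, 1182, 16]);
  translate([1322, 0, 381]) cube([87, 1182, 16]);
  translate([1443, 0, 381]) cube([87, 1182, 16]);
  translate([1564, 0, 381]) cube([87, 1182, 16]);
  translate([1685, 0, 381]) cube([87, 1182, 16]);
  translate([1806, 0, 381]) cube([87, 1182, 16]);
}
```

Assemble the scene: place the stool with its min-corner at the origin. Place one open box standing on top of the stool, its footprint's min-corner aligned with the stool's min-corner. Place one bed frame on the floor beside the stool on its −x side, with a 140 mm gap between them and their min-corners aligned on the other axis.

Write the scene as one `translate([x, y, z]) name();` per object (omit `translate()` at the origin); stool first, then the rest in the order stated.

stool();
translate([0, 0, 429]) open_box();
translate([-2158, 0, 0]) bed_frame();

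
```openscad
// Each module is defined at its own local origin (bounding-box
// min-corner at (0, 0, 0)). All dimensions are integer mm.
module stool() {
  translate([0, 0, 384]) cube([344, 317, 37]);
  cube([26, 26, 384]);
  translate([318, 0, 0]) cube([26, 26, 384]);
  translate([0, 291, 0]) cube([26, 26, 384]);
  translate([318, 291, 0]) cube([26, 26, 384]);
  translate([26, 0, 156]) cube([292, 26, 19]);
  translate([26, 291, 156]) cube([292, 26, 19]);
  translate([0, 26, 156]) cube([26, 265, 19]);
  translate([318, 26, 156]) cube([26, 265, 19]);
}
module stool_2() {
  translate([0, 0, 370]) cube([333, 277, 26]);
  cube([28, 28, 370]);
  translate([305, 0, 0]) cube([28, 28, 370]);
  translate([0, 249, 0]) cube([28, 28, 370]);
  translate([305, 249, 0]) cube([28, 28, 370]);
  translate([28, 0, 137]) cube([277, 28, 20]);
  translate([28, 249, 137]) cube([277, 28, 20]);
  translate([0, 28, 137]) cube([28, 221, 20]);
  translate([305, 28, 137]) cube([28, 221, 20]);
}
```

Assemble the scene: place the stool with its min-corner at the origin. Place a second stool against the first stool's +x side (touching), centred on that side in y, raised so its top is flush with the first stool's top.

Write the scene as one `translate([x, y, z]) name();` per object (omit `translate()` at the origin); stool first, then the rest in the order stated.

stool();
translate([344, 20, 25]) stool_2();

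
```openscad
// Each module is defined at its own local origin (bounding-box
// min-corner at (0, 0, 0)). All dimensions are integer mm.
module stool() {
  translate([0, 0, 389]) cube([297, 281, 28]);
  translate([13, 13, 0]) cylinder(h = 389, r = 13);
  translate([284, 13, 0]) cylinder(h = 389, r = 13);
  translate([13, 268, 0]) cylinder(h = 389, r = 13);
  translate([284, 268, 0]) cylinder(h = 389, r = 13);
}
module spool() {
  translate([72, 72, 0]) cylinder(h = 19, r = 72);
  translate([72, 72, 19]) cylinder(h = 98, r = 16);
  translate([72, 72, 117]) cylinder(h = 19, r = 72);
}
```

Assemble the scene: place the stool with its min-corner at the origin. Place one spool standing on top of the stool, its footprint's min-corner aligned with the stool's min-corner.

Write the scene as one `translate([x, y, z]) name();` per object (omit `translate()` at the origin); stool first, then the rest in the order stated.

stool();
translate([0, 0, 417]) spool();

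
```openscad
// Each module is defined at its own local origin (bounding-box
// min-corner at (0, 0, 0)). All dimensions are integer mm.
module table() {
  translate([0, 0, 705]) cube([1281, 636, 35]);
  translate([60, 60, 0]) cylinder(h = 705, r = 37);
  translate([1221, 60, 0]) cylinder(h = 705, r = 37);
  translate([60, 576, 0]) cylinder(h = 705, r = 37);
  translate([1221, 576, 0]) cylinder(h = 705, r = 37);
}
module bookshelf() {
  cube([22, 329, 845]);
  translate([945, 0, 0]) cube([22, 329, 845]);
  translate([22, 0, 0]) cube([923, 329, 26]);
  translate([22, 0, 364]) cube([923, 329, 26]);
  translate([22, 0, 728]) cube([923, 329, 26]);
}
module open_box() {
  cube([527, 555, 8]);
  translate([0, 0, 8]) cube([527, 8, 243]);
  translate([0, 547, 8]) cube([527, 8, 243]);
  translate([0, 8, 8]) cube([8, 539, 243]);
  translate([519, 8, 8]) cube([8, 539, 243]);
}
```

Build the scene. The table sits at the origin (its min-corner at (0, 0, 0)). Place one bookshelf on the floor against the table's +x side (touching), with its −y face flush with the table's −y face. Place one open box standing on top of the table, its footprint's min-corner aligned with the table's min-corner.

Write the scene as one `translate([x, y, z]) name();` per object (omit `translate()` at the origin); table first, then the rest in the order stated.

table();
translate([1281, 0, 0]) bookshelf();
translate([0, 0, 740]) open_box();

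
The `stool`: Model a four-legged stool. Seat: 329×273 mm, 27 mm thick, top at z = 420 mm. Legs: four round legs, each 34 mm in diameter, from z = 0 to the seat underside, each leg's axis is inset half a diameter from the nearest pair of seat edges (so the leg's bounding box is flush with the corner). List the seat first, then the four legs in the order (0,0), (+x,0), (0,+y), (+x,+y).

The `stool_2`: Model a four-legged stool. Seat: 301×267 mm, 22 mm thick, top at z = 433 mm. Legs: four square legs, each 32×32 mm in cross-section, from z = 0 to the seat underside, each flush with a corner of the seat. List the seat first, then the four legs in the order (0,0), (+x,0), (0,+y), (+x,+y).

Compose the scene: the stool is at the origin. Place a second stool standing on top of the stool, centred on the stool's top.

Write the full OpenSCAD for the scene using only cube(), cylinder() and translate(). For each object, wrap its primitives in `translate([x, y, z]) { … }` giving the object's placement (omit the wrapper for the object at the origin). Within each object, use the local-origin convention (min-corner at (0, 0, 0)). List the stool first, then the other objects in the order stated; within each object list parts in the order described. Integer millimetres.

translate([0, 0, 393]) cube([329, 273, 27]);
translate([17, 17, 0]) cylinder(h = 393, r = 17);
translate([312, 17, 0]) cylinder(h = 393, r = 17);
translate([17, 256, 0]) cylinder(h = 393, r = 17);
translate([312, 256, 0]) cylinder(h = 393, r = 17);
translate([14, 3, 420]) {
  translate([0, 0, 411]) cube([301, 267, 22]);
  cube([32, 32, 411]);
  translate([269, 0, 0]) cube([32, 32, 411]);
  translate([0, 235, 0]) cube([32, 32, 411]);
  translate([269, 235, 0]) cube([32, 32, 411]);
}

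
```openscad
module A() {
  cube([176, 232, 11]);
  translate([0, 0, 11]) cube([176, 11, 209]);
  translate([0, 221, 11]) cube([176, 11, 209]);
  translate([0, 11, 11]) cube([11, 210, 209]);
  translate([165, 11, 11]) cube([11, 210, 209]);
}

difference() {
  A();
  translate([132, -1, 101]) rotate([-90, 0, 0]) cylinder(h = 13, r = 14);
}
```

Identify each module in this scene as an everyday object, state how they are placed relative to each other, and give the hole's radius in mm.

A is an open box. The open box has a circular hole through its front wall. The hole's radius is 14 mm.

The subtracted cylinder has r = 14 mm.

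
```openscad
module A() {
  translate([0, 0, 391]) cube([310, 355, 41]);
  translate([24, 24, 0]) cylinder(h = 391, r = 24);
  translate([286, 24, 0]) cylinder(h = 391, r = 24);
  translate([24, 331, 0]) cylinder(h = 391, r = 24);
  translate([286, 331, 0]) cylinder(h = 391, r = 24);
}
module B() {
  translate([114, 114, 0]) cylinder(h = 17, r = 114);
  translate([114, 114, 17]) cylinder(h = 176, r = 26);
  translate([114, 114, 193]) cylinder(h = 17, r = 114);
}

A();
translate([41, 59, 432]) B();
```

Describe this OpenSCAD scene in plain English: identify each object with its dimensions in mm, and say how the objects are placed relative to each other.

A is a four-legged stool. The seat is 310×355 mm, 41 mm thick, top at z = 432 mm. It stands on four round legs, each 48 mm in diameter, from z = 0 to the seat underside, each leg's axis is inset half a diameter from the nearest pair of seat edges (so the leg's bounding box is flush with the corner).

B is a spool: two coaxial disc flanges of radius 114 mm and thickness 17 mm, joined by a core cylinder of radius 26 mm and height 176 mm. The lower flange rests on z = 0 and the three cylinders share a vertical axis.

The spool is on top of the stool.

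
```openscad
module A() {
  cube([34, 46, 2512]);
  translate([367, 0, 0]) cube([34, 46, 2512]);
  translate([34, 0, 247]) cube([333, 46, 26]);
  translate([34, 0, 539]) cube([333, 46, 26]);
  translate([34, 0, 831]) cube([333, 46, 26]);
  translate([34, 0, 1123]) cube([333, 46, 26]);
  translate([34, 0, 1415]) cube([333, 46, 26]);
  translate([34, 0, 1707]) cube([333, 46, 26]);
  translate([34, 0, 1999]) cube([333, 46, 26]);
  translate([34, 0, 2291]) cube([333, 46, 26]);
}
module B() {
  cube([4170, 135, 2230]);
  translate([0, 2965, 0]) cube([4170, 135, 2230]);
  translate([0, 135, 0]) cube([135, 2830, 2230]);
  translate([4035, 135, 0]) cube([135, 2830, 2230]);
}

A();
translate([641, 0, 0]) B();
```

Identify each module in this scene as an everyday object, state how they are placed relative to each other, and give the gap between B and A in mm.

A is a ladder. B is a house frame. The house frame is on the floor beside the ladder on its +x side. The gap between the house frame and the ladder is 240 mm.

The house frame's nearest face is 240 mm from the ladder's +x face.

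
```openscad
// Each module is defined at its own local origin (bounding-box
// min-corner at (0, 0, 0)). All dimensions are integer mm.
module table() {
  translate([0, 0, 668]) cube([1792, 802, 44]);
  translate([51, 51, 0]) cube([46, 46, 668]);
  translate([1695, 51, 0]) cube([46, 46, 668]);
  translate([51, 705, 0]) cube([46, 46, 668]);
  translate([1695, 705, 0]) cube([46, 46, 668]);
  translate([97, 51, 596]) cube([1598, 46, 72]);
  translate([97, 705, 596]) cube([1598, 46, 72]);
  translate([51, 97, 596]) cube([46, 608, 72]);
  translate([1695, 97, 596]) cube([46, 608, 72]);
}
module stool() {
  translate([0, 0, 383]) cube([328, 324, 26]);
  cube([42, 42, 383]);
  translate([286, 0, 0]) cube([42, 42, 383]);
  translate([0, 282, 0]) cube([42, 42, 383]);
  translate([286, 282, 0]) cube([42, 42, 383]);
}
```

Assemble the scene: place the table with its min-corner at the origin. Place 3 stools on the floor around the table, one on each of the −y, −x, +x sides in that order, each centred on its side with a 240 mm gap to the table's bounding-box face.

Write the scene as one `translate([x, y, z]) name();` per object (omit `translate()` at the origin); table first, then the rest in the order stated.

table();
translate([732, -564, 0]) stool();
translate([-568, 239, 0]) stool();
translate([2032, 239, 0]) stool();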